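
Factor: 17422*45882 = 2^2*3^2 * 31^1*281^1*2549^1=799356204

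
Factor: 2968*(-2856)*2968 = -2^9*3^1*7^3 *17^1*53^2 = - 25158572544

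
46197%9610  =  7757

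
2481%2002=479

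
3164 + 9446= 12610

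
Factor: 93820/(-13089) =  - 2^2* 3^( - 1)  *5^1*4363^( - 1)*4691^1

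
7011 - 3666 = 3345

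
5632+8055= 13687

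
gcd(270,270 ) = 270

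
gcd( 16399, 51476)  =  1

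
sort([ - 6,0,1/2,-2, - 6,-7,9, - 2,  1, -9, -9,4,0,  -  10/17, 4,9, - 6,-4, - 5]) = [-9,-9, - 7, - 6,-6, - 6,-5, - 4,-2,-2, - 10/17,0, 0,1/2 , 1, 4 , 4,9,9 ] 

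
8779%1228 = 183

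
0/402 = 0 = 0.00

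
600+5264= 5864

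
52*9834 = 511368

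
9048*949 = 8586552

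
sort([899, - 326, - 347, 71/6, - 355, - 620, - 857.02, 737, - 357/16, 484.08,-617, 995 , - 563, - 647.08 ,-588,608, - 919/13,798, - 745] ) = [  -  857.02, - 745, - 647.08, - 620,-617, - 588, - 563, - 355, - 347, - 326, - 919/13,-357/16,71/6,  484.08, 608,737,798, 899, 995]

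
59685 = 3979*15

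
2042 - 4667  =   - 2625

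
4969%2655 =2314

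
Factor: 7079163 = 3^1*7^1*13^1*25931^1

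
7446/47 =158 + 20/47 = 158.43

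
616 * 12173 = 7498568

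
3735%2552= 1183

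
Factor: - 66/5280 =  - 2^ (- 4 )* 5^( - 1)= - 1/80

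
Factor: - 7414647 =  - 3^1*53^1*46633^1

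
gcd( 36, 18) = 18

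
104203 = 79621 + 24582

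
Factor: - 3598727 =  -11^1*479^1*683^1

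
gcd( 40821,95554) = 1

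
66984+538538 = 605522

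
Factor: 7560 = 2^3 * 3^3*5^1*7^1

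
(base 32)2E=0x4e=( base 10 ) 78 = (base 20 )3I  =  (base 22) 3c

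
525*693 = 363825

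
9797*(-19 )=-186143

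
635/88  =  635/88  =  7.22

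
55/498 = 55/498 = 0.11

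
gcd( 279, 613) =1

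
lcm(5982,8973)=17946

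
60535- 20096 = 40439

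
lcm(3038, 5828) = 285572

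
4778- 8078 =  - 3300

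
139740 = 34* 4110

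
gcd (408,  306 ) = 102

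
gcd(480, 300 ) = 60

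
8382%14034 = 8382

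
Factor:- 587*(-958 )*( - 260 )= - 2^3*5^1*13^1 * 479^1*587^1 = -146209960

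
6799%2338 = 2123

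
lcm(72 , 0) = 0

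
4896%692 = 52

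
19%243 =19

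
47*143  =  6721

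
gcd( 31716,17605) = 1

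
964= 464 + 500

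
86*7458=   641388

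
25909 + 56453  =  82362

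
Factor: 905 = 5^1*181^1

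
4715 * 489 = 2305635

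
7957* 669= 5323233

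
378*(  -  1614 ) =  - 610092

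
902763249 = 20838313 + 881924936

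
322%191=131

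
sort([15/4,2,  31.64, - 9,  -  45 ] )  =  [ -45 , - 9 , 2,15/4,  31.64]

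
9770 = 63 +9707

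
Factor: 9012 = 2^2*3^1*751^1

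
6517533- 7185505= - 667972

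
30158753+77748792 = 107907545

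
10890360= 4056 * 2685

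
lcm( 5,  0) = 0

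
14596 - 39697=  - 25101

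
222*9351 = 2075922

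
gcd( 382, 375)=1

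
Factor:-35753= - 35753^1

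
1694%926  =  768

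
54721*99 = 5417379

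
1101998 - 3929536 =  -2827538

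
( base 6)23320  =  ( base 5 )101420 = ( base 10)3360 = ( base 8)6440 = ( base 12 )1b40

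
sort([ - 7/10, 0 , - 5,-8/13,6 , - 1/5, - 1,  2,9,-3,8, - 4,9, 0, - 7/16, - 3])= [ - 5, - 4, - 3, -3, - 1 , - 7/10, - 8/13, - 7/16, - 1/5,0 , 0, 2,6,8,9, 9 ] 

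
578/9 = 578/9 = 64.22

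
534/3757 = 534/3757 = 0.14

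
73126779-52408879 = 20717900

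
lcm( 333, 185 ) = 1665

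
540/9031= 540/9031=0.06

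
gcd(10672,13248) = 368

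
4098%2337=1761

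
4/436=1/109=0.01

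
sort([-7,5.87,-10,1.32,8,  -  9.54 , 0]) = [ -10,-9.54,-7,0,1.32, 5.87,8]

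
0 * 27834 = 0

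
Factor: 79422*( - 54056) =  - 2^4*3^1 * 7^1*29^1*31^1* 61^1 *233^1  =  - 4293235632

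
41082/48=855+7/8 =855.88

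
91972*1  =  91972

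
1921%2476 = 1921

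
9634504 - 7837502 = 1797002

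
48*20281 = 973488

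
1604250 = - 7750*( - 207 ) 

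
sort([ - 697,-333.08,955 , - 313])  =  [ -697, - 333.08, - 313, 955]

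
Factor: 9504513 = 3^3*17^1*20707^1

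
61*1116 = 68076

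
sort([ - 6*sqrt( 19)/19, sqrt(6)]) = [ - 6*sqrt(19 ) /19,sqrt( 6 ) ] 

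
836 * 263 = 219868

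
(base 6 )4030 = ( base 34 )pw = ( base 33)qo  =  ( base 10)882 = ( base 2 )1101110010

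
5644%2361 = 922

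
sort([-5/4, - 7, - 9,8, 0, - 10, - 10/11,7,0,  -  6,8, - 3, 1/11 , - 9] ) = [-10, - 9, - 9, - 7,  -  6, - 3,- 5/4 , - 10/11,0,0,1/11,7,8, 8 ] 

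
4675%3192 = 1483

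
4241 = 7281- 3040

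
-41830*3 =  - 125490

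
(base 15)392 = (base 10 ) 812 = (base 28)110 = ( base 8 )1454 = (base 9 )1102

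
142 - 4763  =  -4621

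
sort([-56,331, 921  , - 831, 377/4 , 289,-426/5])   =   [-831,-426/5, - 56, 377/4, 289,  331,921 ]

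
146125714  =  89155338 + 56970376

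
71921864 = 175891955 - 103970091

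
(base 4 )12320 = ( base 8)670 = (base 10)440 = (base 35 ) ck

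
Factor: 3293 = 37^1*89^1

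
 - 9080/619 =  - 9080/619 = -14.67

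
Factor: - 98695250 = -2^1 * 5^3*211^1 *1871^1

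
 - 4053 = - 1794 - 2259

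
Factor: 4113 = 3^2*457^1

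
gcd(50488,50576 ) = 8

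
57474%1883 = 984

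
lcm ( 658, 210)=9870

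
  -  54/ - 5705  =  54/5705 = 0.01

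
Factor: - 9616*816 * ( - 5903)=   46318810368 = 2^8*3^1*17^1*601^1*5903^1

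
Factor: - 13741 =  - 7^1*13^1*151^1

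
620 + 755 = 1375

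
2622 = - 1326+3948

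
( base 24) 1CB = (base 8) 1553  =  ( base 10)875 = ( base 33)QH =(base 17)308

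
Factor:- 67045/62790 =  - 583/546= - 2^(-1 )*3^(  -  1 )*  7^( - 1)*11^1 * 13^( - 1)*53^1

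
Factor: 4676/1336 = 7/2 = 2^( - 1)*7^1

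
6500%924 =32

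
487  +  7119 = 7606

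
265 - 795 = -530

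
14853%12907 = 1946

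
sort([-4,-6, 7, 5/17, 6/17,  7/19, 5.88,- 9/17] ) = [-6, - 4, - 9/17,5/17, 6/17,7/19,5.88,7 ]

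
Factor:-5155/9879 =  - 3^( - 1 )*5^1*37^( - 1 )*89^( - 1 )*1031^1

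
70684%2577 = 1105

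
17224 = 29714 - 12490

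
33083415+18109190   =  51192605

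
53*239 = 12667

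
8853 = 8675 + 178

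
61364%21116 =19132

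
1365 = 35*39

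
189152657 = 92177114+96975543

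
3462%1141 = 39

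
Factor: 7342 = 2^1*3671^1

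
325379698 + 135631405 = 461011103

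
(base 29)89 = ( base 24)A1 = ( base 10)241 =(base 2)11110001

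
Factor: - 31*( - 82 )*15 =38130 =2^1*3^1*5^1*31^1*41^1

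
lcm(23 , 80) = 1840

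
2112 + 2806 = 4918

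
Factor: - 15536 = -2^4*971^1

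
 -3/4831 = -1 + 4828/4831 = - 0.00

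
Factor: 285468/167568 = 23789/13964 =2^( - 2 ) * 3491^( - 1)  *  23789^1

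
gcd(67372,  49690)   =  2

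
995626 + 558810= 1554436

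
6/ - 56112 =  - 1/9352 = -  0.00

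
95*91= 8645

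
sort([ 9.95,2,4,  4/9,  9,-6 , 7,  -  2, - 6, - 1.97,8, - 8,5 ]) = [ -8, - 6, - 6, - 2, - 1.97, 4/9,  2,4,5,  7, 8,9,9.95]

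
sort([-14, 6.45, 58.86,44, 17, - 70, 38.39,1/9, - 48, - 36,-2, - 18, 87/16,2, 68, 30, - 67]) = [ - 70,-67,  -  48, - 36, - 18, - 14 ,-2,1/9,2, 87/16, 6.45 , 17, 30, 38.39 , 44, 58.86, 68] 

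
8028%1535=353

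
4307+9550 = 13857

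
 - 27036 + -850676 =  -  877712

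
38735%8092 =6367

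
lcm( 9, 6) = 18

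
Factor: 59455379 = 569^1 *104491^1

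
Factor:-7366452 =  - 2^2*3^1*19^1*32309^1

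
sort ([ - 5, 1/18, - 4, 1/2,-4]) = [ - 5, - 4, - 4, 1/18, 1/2] 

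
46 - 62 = -16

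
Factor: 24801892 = 2^2*79^1*78487^1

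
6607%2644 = 1319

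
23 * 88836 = 2043228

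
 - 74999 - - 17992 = - 57007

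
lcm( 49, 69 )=3381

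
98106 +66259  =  164365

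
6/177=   2/59= 0.03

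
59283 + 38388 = 97671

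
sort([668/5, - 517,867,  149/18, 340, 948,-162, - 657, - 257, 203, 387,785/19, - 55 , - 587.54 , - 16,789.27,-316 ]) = [ - 657,-587.54, -517, - 316, - 257, - 162, - 55,- 16, 149/18,785/19,668/5,203, 340, 387,789.27,867, 948]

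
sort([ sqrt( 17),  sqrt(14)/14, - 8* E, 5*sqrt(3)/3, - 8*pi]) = [ - 8 * pi, - 8*E, sqrt( 14 )/14 , 5*sqrt( 3 ) /3,sqrt( 17 )]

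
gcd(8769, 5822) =1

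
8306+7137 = 15443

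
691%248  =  195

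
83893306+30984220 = 114877526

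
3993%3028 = 965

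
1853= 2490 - 637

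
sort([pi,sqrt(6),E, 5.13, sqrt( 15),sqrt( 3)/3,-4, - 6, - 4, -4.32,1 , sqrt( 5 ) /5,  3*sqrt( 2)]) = [  -  6, - 4.32,-4, - 4 , sqrt( 5)/5,sqrt(3)/3,1,sqrt( 6 ),E  ,  pi,sqrt( 15),3* sqrt( 2 ),  5.13]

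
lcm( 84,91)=1092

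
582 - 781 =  - 199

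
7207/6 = 1201+1/6 = 1201.17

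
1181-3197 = - 2016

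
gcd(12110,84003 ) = 1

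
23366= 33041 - 9675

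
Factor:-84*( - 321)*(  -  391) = -10542924 = - 2^2*3^2*7^1 * 17^1*23^1 * 107^1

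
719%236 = 11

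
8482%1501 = 977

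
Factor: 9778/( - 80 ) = - 4889/40=-2^(-3) * 5^(-1 )*4889^1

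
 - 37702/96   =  - 18851/48 = -392.73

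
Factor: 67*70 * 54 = 2^2*3^3*5^1 * 7^1*67^1 = 253260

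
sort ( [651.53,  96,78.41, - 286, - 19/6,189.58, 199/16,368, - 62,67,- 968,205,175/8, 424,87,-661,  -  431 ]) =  [ -968, - 661, - 431, - 286, - 62, - 19/6,199/16,175/8,67, 78.41,87, 96, 189.58, 205 , 368,424, 651.53] 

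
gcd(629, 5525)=17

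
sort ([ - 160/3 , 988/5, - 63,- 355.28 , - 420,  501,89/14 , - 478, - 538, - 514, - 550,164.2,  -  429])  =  [ - 550, - 538, - 514,  -  478, - 429 , - 420, - 355.28, - 63, - 160/3,  89/14, 164.2,988/5,501] 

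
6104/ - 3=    - 2035 + 1/3 = - 2034.67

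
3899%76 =23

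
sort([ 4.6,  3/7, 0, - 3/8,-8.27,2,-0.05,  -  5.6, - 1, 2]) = [-8.27, - 5.6, - 1, - 3/8,-0.05,0,3/7,2,2,4.6]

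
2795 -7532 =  - 4737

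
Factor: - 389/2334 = - 1/6 = - 2^( - 1)*3^( - 1)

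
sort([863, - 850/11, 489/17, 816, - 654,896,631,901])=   [ - 654, - 850/11, 489/17, 631,816,863,896,901]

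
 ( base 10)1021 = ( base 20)2B1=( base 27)1AM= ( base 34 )U1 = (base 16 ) 3FD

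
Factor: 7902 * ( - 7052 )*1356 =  - 75562969824 = -2^5*3^3*41^1 * 43^1 * 113^1*439^1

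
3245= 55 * 59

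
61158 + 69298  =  130456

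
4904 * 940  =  4609760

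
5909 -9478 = -3569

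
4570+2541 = 7111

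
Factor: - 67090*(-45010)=3019720900= 2^2*5^2* 7^1*643^1*6709^1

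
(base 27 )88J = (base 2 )1011110110011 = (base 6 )44031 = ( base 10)6067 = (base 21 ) dfj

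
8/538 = 4/269  =  0.01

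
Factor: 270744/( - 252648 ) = - 389/363 = - 3^ ( - 1)*11^( - 2) * 389^1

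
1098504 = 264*4161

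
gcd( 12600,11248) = 8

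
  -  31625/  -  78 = 405+ 35/78 = 405.45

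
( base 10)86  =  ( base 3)10012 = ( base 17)51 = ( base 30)2q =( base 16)56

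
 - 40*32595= - 1303800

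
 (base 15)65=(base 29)38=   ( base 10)95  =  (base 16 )5F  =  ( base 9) 115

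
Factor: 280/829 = 2^3*5^1 * 7^1*829^( - 1) 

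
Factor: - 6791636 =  - 2^2*17^1*99877^1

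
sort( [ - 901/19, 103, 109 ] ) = [ - 901/19,103, 109] 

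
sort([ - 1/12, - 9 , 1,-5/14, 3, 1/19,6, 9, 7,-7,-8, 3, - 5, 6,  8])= [ - 9, - 8, -7,-5,-5/14 , - 1/12,1/19, 1,3,3, 6, 6, 7, 8, 9 ]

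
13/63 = 13/63 = 0.21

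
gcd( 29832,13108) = 452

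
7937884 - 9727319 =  - 1789435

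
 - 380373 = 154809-535182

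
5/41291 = 5/41291 = 0.00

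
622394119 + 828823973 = 1451218092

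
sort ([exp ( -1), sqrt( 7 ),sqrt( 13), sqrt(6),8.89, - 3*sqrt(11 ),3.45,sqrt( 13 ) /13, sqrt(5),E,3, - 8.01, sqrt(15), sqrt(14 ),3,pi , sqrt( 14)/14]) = [-3 *sqrt( 11 ),-8.01,sqrt(14)/14,sqrt(13)/13,exp( - 1),sqrt(5),sqrt(6 ), sqrt(7),E,3,3,  pi,3.45,sqrt ( 13), sqrt( 14),sqrt (15 ),8.89]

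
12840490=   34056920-21216430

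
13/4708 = 13/4708 = 0.00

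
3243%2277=966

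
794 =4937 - 4143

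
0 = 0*908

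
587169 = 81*7249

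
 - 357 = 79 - 436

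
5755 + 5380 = 11135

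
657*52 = 34164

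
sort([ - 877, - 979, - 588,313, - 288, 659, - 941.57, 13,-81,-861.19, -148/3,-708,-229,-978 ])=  [ - 979, - 978,-941.57,-877,-861.19, - 708, -588, - 288, - 229,  -  81 ,-148/3,13,313,659 ]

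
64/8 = 8 = 8.00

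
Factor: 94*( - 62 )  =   - 5828= - 2^2*31^1*47^1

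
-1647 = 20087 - 21734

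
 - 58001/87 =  - 667 + 28/87 = - 666.68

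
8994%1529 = 1349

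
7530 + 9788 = 17318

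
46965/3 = 15655 = 15655.00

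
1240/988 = 1 + 63/247 = 1.26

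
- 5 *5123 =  - 25615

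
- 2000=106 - 2106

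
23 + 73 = 96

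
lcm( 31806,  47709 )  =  95418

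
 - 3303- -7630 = 4327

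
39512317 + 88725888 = 128238205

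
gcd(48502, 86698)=2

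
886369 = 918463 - 32094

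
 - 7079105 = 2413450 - 9492555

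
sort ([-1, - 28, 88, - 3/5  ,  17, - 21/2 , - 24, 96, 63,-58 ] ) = [ - 58, -28, - 24, - 21/2,-1, - 3/5, 17, 63,  88,  96]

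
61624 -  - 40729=102353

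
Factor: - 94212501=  -3^1 * 31404167^1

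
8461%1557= 676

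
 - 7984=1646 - 9630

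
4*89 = 356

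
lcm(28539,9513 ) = 28539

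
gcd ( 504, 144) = 72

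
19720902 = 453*43534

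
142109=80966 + 61143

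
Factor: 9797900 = 2^2*5^2*7^1*13997^1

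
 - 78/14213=-78/14213= - 0.01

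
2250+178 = 2428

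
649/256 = 2 + 137/256= 2.54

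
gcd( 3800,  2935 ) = 5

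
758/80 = 379/40= 9.47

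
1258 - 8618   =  -7360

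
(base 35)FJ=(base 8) 1040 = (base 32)h0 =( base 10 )544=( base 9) 664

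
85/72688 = 85/72688 = 0.00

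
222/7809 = 74/2603 = 0.03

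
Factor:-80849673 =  - 3^2*8983297^1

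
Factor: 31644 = 2^2 *3^3* 293^1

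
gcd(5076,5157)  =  27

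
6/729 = 2/243 = 0.01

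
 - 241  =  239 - 480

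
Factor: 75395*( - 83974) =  - 2^1*5^1*11^2*17^1*347^1 * 887^1 = - 6331219730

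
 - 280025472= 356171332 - 636196804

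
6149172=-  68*( - 90429 )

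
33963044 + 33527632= 67490676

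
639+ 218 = 857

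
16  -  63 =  - 47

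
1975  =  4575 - 2600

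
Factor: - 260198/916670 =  - 5^( - 1)*31^( - 1)*2957^( - 1)*130099^1 = - 130099/458335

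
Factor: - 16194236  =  -2^2*107^1*157^1*241^1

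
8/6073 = 8/6073 = 0.00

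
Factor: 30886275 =3^1*5^2  *  7^1*58831^1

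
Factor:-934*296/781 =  - 2^4*11^(-1 )*37^1*71^( -1)*467^1 = - 276464/781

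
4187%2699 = 1488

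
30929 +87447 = 118376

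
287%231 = 56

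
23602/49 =23602/49 = 481.67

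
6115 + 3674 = 9789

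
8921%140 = 101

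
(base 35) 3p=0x82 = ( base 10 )130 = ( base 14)94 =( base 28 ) 4I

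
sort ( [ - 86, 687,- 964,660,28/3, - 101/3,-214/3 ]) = [-964 , - 86,-214/3,- 101/3, 28/3,660,687 ]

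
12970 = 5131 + 7839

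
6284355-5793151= 491204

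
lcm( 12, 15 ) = 60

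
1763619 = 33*53443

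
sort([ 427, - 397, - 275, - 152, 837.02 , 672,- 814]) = [-814, - 397,  -  275,-152, 427, 672, 837.02] 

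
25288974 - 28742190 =  -  3453216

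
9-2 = 7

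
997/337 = 2 + 323/337= 2.96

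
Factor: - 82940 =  - 2^2*5^1*11^1*13^1 * 29^1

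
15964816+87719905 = 103684721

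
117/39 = 3 = 3.00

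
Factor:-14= - 2^1 * 7^1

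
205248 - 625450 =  - 420202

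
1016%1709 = 1016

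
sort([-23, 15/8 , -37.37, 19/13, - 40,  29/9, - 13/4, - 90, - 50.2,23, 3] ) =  [ - 90, - 50.2, - 40, - 37.37, - 23, - 13/4, 19/13,15/8, 3,29/9, 23] 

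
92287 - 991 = 91296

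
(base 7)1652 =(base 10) 674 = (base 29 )N7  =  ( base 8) 1242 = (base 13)3CB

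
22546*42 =946932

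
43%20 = 3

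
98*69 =6762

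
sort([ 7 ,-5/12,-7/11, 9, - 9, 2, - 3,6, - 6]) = [-9, - 6,-3, - 7/11, - 5/12, 2, 6, 7, 9]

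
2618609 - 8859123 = - 6240514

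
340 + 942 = 1282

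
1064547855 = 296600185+767947670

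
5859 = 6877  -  1018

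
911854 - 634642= 277212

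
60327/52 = 1160 + 7/52 = 1160.13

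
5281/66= 80 + 1/66  =  80.02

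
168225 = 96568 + 71657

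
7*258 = 1806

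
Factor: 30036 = 2^2*3^1*2503^1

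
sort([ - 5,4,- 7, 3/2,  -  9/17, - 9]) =[ - 9,-7, - 5, - 9/17,  3/2,  4]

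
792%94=40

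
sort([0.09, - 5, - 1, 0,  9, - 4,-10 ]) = [  -  10 , - 5, - 4 , - 1,  0,0.09,9]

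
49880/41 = 49880/41 = 1216.59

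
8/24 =1/3 = 0.33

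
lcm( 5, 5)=5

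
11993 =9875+2118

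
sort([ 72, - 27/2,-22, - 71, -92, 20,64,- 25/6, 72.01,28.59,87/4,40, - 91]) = [-92, -91, - 71,- 22, - 27/2,-25/6,20,87/4 , 28.59,40,64,72,72.01] 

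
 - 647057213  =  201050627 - 848107840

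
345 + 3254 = 3599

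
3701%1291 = 1119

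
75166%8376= 8158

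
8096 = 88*92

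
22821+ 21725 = 44546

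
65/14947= 65/14947= 0.00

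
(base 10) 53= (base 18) 2H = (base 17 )32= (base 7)104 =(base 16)35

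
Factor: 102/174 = 17/29  =  17^1* 29^( - 1)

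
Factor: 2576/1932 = 4/3  =  2^2*3^( - 1 ) 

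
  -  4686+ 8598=3912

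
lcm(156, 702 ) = 1404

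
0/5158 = 0 = 0.00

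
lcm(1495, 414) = 26910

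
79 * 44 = 3476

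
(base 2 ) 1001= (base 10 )9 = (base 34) 9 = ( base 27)9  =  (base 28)9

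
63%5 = 3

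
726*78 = 56628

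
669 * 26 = 17394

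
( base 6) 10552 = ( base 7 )4253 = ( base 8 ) 2744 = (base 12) A58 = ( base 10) 1508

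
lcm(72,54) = 216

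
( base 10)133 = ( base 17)7E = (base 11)111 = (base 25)58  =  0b10000101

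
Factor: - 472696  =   - 2^3*7^1*23^1 * 367^1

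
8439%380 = 79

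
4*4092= 16368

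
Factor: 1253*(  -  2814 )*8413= - 29663750046 = - 2^1 *3^1*7^2*47^1*67^1*179^2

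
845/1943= 845/1943= 0.43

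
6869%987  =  947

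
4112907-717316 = 3395591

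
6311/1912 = 6311/1912 = 3.30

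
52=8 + 44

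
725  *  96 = 69600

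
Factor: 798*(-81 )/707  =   - 2^1*3^5 *19^1*101^(- 1) = - 9234/101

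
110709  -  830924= - 720215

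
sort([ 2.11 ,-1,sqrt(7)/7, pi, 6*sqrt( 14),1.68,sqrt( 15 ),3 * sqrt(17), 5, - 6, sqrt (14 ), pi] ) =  [ - 6, - 1, sqrt(7 )/7,1.68,2.11, pi, pi,sqrt( 14 ),  sqrt( 15), 5, 3*sqrt( 17), 6*sqrt(14 ) ] 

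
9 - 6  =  3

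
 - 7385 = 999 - 8384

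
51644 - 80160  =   - 28516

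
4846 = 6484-1638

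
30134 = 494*61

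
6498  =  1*6498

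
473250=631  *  750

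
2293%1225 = 1068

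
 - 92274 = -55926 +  - 36348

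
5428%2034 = 1360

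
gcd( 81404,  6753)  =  1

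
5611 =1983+3628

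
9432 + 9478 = 18910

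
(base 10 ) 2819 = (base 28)3GJ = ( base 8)5403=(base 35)2AJ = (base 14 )1055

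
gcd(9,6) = 3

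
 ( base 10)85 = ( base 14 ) 61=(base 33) 2J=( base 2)1010101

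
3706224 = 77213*48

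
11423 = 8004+3419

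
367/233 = 367/233 = 1.58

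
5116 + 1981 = 7097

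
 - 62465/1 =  - 62465 = -62465.00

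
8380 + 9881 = 18261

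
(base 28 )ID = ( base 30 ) H7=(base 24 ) ld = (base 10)517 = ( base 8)1005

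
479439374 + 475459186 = 954898560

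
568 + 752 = 1320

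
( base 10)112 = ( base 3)11011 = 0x70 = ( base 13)88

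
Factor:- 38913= -3^1*7^1*17^1*109^1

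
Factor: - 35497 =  -7^1*11^1*461^1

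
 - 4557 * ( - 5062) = 23067534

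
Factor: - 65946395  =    -  5^1*37^1*356467^1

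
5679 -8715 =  - 3036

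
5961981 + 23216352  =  29178333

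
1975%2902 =1975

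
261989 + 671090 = 933079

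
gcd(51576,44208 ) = 7368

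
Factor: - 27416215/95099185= - 5483243/19019837= - 5483243^1*19019837^( - 1 )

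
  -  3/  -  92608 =3/92608 = 0.00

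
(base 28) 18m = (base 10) 1030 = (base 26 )1dg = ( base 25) 1G5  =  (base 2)10000000110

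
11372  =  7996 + 3376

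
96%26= 18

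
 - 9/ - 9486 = 1/1054= 0.00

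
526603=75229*7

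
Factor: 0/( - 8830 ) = 0^1 = 0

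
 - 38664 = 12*(-3222 ) 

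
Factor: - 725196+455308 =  - 2^6*4217^1 = - 269888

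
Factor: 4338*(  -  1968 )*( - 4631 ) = 39535699104 = 2^5*3^3 * 11^1*41^1*241^1*421^1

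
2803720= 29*96680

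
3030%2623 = 407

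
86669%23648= 15725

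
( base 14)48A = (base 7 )2433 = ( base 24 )1DI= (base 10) 906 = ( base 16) 38A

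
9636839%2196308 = 851607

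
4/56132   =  1/14033 = 0.00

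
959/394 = 2+ 171/394 = 2.43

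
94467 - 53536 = 40931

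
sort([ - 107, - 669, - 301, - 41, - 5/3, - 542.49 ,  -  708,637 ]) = [ -708,  -  669, - 542.49, - 301, - 107, - 41, - 5/3,637] 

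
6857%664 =217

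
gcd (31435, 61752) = 1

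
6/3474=1/579 = 0.00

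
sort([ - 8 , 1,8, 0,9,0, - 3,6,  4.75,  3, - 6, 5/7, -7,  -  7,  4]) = [ - 8, - 7,-7 , - 6,-3,0, 0,5/7,1,  3,4,4.75 , 6,8, 9] 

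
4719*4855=22910745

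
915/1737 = 305/579 = 0.53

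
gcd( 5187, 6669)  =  741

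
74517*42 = 3129714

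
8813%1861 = 1369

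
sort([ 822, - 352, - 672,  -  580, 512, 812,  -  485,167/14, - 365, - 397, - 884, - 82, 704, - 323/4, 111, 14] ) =[ - 884,-672 , -580, - 485, -397, - 365 ,-352,  -  82, -323/4,167/14, 14,111,  512,704,812, 822 ]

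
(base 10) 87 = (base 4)1113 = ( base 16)57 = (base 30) 2R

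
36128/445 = 81 + 83/445 = 81.19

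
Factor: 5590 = 2^1 *5^1 * 13^1*43^1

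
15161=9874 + 5287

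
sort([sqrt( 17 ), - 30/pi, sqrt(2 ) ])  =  [ - 30/pi,sqrt ( 2),sqrt( 17 ) ]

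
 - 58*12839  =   - 744662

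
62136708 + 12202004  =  74338712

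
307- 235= 72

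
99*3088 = 305712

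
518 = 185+333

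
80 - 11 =69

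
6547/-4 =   -  1637 + 1/4 = -1636.75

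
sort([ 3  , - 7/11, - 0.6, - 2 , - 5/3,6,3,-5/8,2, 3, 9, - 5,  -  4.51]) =[ - 5 ,-4.51, - 2,  -  5/3, - 7/11,  -  5/8, - 0.6 , 2 , 3,3, 3,6,9]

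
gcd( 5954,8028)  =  2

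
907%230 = 217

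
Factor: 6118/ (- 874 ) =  - 7^1 = - 7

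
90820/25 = 3632 + 4/5 = 3632.80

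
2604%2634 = 2604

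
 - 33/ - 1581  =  11/527=0.02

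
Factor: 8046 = 2^1*3^3*149^1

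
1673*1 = 1673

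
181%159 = 22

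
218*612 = 133416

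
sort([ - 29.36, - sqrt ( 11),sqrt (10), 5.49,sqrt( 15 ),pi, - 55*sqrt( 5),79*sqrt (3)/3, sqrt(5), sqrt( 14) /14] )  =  [ - 55*sqrt(5 ), - 29.36, - sqrt( 11), sqrt( 14 )/14,sqrt(5), pi,sqrt ( 10),  sqrt(15),5.49,79 * sqrt ( 3)/3 ]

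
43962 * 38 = 1670556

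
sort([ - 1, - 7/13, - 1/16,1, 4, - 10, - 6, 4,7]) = [ - 10, - 6, - 1, - 7/13,  -  1/16, 1, 4, 4, 7] 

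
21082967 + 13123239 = 34206206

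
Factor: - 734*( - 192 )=140928   =  2^7*3^1*367^1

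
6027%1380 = 507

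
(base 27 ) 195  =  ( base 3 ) 1100012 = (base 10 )977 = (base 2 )1111010001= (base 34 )sp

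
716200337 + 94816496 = 811016833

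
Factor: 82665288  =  2^3*3^2  *17^1*67537^1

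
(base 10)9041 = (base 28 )bep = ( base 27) CAN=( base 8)21521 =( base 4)2031101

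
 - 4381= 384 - 4765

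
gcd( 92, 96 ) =4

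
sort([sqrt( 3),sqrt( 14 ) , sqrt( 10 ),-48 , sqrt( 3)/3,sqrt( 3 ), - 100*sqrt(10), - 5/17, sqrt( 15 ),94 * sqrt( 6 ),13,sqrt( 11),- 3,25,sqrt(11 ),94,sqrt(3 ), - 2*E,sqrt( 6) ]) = [-100*sqrt(10),-48, - 2* E, - 3, - 5/17,sqrt ( 3)/3, sqrt(3),sqrt( 3 ),sqrt( 3 ),sqrt( 6 ),sqrt( 10),sqrt ( 11),sqrt( 11 ),sqrt ( 14 ), sqrt(15), 13, 25,94 , 94*sqrt(6 )]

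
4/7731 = 4/7731 = 0.00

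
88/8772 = 22/2193 = 0.01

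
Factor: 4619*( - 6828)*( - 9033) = 284887559556 = 2^2*3^2*31^1 * 149^1*569^1*3011^1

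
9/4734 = 1/526 = 0.00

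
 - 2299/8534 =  - 2299/8534 = - 0.27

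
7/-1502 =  -1 + 1495/1502= - 0.00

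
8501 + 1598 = 10099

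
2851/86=33 + 13/86 = 33.15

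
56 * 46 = 2576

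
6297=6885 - 588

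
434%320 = 114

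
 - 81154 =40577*( - 2)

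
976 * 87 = 84912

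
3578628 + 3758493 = 7337121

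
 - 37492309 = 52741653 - 90233962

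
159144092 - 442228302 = -283084210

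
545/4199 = 545/4199 = 0.13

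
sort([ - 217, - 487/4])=[ -217, - 487/4] 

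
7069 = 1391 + 5678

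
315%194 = 121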